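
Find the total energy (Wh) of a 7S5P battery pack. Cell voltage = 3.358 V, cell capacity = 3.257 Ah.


V_pack = 7 * 3.358 = 23.506 V
C_pack = 5 * 3.257 = 16.285 Ah
E = V_pack * C_pack = 23.506 * 16.285 = 382.8 Wh

382.8 Wh


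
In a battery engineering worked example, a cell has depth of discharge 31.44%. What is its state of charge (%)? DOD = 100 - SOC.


SOC = 100 - DOD = 100 - 31.44 = 68.56%

68.56%


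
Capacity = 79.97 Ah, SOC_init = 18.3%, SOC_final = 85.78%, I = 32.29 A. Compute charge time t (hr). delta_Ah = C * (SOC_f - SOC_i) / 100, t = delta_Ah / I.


delta_Ah = 79.97 * (85.78 - 18.3) / 100 = 53.964 Ah
t = delta_Ah / I = 53.964 / 32.29 = 1.671 hr

1.671 hr


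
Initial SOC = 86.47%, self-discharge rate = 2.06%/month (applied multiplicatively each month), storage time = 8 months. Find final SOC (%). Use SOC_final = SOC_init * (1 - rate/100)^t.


Monthly retention factor = 1 - 2.06/100 = 0.9794
Over 8 months: factor^8 = 0.8466
SOC_final = 86.47 * 0.8466 = 73.21%

73.21%


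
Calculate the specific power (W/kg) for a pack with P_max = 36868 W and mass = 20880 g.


Convert: m = 20880 g = 20.88 kg
Specific power = 36868 W / 20.88 kg = 1766 W/kg

1766 W/kg


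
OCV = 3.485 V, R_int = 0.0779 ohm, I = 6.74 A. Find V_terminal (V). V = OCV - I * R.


V = OCV - I*R = 3.485 - 6.74 * 0.0779 = 2.960 V

2.960 V


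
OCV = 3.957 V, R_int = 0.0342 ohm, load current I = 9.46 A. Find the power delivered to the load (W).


Step 1: V_terminal = OCV - I*R = 3.957 - 9.46 * 0.0342 = 3.6335 V
Step 2: P_out = V_terminal * I = 3.6335 * 9.46 = 34.37 W

34.37 W


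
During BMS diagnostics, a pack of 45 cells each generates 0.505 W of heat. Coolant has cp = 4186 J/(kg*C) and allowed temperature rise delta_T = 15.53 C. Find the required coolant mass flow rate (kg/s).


Step 1: Total heat Q = 45 * 0.505 W = 22.725 W
Step 2: denom = cp * dT = 4186 * 15.53 = 65009
Step 3: m_dot = 22.725 / 65009 = 3.496e-04 kg/s

3.496e-04 kg/s


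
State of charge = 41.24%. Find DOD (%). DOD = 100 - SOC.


DOD = 100 - SOC = 100 - 41.24 = 58.76%

58.76%


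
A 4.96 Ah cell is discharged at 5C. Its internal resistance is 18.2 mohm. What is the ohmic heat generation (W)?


Convert: R = 18.2 mohm = 0.0182 ohm
Step 1: I = C_rate * capacity = 5 * 4.96 = 24.8 A
Step 2: Q = I^2 * R = 24.8^2 * 0.0182 = 615.04 * 0.0182 = 11.19 W

11.19 W


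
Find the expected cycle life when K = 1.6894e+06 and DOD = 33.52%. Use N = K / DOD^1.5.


Step 1: DOD^1.5 = 33.52^1.5 = 194.07
Step 2: N = 1.6894e+06 / 194.07 = 8705 cycles

8705 cycles


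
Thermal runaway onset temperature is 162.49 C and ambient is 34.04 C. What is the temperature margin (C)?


Safety margin = 162.49 C - 34.04 C = 128.45 C

128.45 C


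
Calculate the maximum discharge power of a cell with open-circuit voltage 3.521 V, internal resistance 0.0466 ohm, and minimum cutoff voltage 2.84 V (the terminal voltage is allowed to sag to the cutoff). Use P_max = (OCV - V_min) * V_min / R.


dV = OCV - V_min = 0.681 V (so I_max = dV / R)
P_max = dV * V_min / R = 0.681 * 2.84 / 0.0466 = 41.50 W

41.50 W


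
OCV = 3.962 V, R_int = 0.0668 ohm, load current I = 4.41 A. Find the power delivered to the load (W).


Step 1: V_terminal = OCV - I*R = 3.962 - 4.41 * 0.0668 = 3.6674 V
Step 2: P_out = V_terminal * I = 3.6674 * 4.41 = 16.17 W

16.17 W


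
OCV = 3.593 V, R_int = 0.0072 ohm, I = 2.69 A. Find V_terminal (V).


IR drop = 2.69 * 0.0072 = 0.019368 V
V = 3.593 - 0.019368 = 3.574 V

3.574 V


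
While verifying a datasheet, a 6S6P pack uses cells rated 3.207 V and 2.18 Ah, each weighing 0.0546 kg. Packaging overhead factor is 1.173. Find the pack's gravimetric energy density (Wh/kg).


Step 1: V_pack = 6 * 3.207 = 19.242 V
Step 2: C_pack = 6 * 2.18 = 13.08 Ah
Step 3: E_pack = V_pack * C_pack = 19.242 * 13.08 = 251.69 Wh
Step 4: m_pack = 6 * 6 * 0.0546 * 1.173 = 2.3056 kg
Step 5: ED = E_pack / m_pack = 251.69 / 2.3056 = 109.2 Wh/kg

109.2 Wh/kg


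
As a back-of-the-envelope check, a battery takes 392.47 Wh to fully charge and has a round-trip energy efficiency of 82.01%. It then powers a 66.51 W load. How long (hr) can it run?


Step 1: E_discharge = eta/100 * E_charge = 82.01/100 * 392.47 = 321.86 Wh
Step 2: t = E_discharge / P = 321.86 / 66.51 = 4.839 hr

4.839 hr


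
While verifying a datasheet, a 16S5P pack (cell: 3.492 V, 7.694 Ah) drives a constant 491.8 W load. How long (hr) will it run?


Step 1: E_pack = Ns * V_cell * Np * C_cell = 16 * 3.492 * 5 * 7.694 = 2149.4 Wh
Step 2: t = E_pack / P = 2149.4 / 491.8 = 4.370 hr

4.370 hr


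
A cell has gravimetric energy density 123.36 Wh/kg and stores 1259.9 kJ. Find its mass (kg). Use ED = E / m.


Convert: E = 1259.9 kJ = 349.97 Wh
m = E / ED = 349.97 / 123.36 = 2.837 kg

2.837 kg


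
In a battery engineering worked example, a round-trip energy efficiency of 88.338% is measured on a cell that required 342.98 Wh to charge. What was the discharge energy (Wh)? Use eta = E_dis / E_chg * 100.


E_dis = eta/100 * E_chg = 88.338/100 * 342.98 = 303.0 Wh

303.0 Wh


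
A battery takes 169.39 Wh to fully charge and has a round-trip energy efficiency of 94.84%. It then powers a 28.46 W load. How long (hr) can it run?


Step 1: E_discharge = eta/100 * E_charge = 94.84/100 * 169.39 = 160.65 Wh
Step 2: t = E_discharge / P = 160.65 / 28.46 = 5.645 hr

5.645 hr


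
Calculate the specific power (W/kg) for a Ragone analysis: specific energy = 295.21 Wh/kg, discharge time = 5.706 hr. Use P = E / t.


Specific power = 295.21 Wh/kg / 5.706 hr = 51.74 W/kg

51.74 W/kg


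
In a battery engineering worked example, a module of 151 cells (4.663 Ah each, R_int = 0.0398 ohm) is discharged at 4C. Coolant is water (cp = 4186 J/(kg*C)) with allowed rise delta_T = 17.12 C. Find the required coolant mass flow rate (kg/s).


Step 1: I = 4 * 4.663 = 18.652 A
Step 2: Q_cell = I^2 * R = 18.652^2 * 0.0398 = 13.846 W
Step 3: Q_total = 151 * 13.846 = 2090.7 W
Step 4: m_dot = Q_total / (cp * dT) = 2090.7 / (4186 * 17.12) = 0.02917 kg/s

0.02917 kg/s


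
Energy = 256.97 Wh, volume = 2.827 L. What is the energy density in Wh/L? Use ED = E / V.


ED = E / V = 256.97 / 2.827 = 90.90 Wh/L

90.90 Wh/L


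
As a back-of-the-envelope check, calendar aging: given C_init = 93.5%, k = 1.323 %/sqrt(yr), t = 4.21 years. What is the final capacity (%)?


Step 1: sqrt(4.21 yr) = 2.0518
Step 2: drop = 1.323 * 2.0518 = 2.7145
Step 3: C_final = 93.5 - 2.7145 = 90.79%

90.79%


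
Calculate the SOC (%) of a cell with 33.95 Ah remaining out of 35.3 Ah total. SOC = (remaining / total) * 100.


SOC% = 33.95 / 35.3 * 100 = 96.18%

96.18%


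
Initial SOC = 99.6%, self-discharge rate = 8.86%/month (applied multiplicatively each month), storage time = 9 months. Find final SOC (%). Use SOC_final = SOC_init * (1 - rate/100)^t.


Monthly retention factor = 1 - 8.86/100 = 0.9114
Over 9 months: factor^9 = 0.43389
SOC_final = 99.6 * 0.43389 = 43.22%

43.22%


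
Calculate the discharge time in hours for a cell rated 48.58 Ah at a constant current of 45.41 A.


t = capacity / current = 48.58 / 45.41 = 1.070 hr

1.070 hr


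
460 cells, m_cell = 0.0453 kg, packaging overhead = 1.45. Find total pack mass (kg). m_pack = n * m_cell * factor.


Cell mass sum = 460 * 0.0453 = 20.838 kg
With overhead 1.45: m_pack = 20.838 * 1.45 = 30.22 kg

30.22 kg


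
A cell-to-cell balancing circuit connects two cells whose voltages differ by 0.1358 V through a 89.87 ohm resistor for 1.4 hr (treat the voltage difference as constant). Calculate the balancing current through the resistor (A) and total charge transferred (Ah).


I_bal = dV / R = 0.1358 / 89.87 = 0.0015111 A
Q = I_bal * t = 0.0015111 * 1.4 = 0.002116 Ah

I=0.0015111 A, Q=0.002116 Ah


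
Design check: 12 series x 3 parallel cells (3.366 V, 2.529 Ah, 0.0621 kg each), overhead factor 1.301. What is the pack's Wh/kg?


Step 1: V_pack = 12 * 3.366 = 40.392 V
Step 2: C_pack = 3 * 2.529 = 7.587 Ah
Step 3: E_pack = V_pack * C_pack = 40.392 * 7.587 = 306.45 Wh
Step 4: m_pack = 12 * 3 * 0.0621 * 1.301 = 2.9085 kg
Step 5: ED = E_pack / m_pack = 306.45 / 2.9085 = 105.4 Wh/kg

105.4 Wh/kg


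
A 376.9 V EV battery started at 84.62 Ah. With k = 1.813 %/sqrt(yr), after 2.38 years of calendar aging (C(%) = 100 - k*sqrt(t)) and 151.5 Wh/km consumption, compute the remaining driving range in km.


Step 1: capacity retention = 100 - 1.813 * sqrt(2.38) = 100 - 1.813 * 1.5427 = 97.203%
Step 2: C_now = 84.62 * 97.203/100 = 82.253 Ah
Step 3: E_pack = V * C_now = 376.9 * 82.253 = 31001 Wh
Step 4: range = E_pack / consumption = 31001 / 151.5 = 204.6 km

204.6 km


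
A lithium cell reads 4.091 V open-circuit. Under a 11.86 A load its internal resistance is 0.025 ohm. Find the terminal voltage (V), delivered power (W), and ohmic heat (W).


Step 1: V_terminal = OCV - I*R = 4.091 - 11.86 * 0.025 = 3.7945 V
Step 2: P_out = V_terminal * I = 3.7945 * 11.86 = 45.00 W
Step 3: Q = I^2 * R = 11.86^2 * 0.025 = 3.516 W

V=3.7945 V, P=45.00 W, Q=3.516 W


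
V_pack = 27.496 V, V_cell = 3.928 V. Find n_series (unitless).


n = V_pack / V_cell = 27.496 / 3.928 = 7

7


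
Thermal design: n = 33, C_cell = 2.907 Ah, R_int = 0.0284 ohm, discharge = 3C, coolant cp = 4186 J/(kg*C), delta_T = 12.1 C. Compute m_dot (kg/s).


Step 1: I = 3 * 2.907 = 8.721 A
Step 2: Q_cell = I^2 * R = 8.721^2 * 0.0284 = 2.16 W
Step 3: Q_total = 33 * 2.16 = 71.28 W
Step 4: m_dot = Q_total / (cp * dT) = 71.28 / (4186 * 12.1) = 0.001407 kg/s

0.001407 kg/s


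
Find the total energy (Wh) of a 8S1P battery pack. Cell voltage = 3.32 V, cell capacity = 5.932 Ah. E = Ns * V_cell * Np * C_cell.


E = Ns * Vcell * Np * Ccell = 8 * 3.32 * 1 * 5.932 = 157.6 Wh

157.6 Wh


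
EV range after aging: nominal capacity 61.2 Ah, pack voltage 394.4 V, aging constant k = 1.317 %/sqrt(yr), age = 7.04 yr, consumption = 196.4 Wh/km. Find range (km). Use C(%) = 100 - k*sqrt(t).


Step 1: capacity retention = 100 - 1.317 * sqrt(7.04) = 100 - 1.317 * 2.6533 = 96.506%
Step 2: C_now = 61.2 * 96.506/100 = 59.062 Ah
Step 3: E_pack = V * C_now = 394.4 * 59.062 = 23294 Wh
Step 4: range = E_pack / consumption = 23294 / 196.4 = 118.6 km

118.6 km


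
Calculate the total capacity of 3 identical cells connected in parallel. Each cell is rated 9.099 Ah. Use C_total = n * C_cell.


Parallel capacities add: 3 * 9.099 Ah = 27.297 Ah

27.297 Ah


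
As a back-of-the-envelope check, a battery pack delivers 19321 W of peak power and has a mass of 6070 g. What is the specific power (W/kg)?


Convert: m = 6070 g = 6.07 kg
SP = P / m = 19321 / 6.07 = 3183 W/kg

3183 W/kg


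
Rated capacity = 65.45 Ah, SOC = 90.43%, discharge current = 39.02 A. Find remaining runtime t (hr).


Step 1: remaining = SOC/100 * C_total = 90.43/100 * 65.45 = 59.186 Ah
Step 2: t = remaining / I = 59.186 / 39.02 = 1.517 hr

1.517 hr


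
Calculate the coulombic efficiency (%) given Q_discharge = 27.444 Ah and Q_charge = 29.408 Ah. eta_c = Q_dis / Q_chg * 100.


eta_c = Q_dis / Q_chg * 100 = 27.444 / 29.408 * 100 = 93.32%

93.32%


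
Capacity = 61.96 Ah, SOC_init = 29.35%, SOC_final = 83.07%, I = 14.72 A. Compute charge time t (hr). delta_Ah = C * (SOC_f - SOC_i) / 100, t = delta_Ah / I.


Step 1: dSOC = 83.07% - 29.35% = 53.72%
Step 2: delta_Ah = 61.96 * 53.72 / 100 = 33.285 Ah
Step 3: t = 33.285 / 14.72 = 2.261 hr

2.261 hr


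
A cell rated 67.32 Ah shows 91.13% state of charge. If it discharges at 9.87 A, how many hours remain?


Step 1: remaining = SOC/100 * C_total = 91.13/100 * 67.32 = 61.349 Ah
Step 2: t = remaining / I = 61.349 / 9.87 = 6.216 hr

6.216 hr


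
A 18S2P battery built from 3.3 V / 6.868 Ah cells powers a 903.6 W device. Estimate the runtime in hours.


Step 1: E_pack = Ns * V_cell * Np * C_cell = 18 * 3.3 * 2 * 6.868 = 815.92 Wh
Step 2: t = E_pack / P = 815.92 / 903.6 = 0.9030 hr

0.9030 hr


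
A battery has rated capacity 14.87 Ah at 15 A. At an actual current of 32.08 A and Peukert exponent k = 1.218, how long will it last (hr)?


t_rated = C / I_rated = 14.87 / 15 = 0.99133 hr
(I_rated/I)^k = (0.46758)^1.218 = 0.39617
t = t_rated * (I_rated/I)^k = 0.99133 * 0.39617 = 0.3927 hr

0.3927 hr


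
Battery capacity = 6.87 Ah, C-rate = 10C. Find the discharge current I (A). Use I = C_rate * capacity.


At 10C: I = 10 * 6.87 Ah = 68.7 A

68.7 A


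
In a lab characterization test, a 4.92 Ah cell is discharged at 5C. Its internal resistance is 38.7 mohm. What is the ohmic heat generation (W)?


Convert: R = 38.7 mohm = 0.0387 ohm
Step 1: I = C_rate * capacity = 5 * 4.92 = 24.6 A
Step 2: Q = I^2 * R = 24.6^2 * 0.0387 = 605.16 * 0.0387 = 23.42 W

23.42 W


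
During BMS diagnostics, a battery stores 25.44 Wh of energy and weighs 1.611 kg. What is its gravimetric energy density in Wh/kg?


Specific energy = 25.44 Wh / 1.611 kg = 15.79 Wh/kg

15.79 Wh/kg


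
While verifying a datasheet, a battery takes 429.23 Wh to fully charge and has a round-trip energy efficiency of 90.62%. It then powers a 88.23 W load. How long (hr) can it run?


Step 1: E_discharge = eta/100 * E_charge = 90.62/100 * 429.23 = 388.97 Wh
Step 2: t = E_discharge / P = 388.97 / 88.23 = 4.409 hr

4.409 hr


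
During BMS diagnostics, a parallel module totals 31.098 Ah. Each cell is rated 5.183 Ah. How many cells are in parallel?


n = C_total / C_cell = 31.098 / 5.183 = 6

6


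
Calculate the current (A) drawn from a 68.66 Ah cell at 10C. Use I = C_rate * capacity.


I = C_rate * capacity = 10 * 68.66 = 686.6 A

686.6 A


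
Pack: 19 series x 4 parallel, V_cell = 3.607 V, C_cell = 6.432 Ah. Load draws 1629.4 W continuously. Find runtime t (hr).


Step 1: E_pack = Ns * V_cell * Np * C_cell = 19 * 3.607 * 4 * 6.432 = 1763.2 Wh
Step 2: t = E_pack / P = 1763.2 / 1629.4 = 1.082 hr

1.082 hr


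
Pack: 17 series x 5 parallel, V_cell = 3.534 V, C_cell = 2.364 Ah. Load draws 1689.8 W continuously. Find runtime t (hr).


Step 1: E_pack = Ns * V_cell * Np * C_cell = 17 * 3.534 * 5 * 2.364 = 710.12 Wh
Step 2: t = E_pack / P = 710.12 / 1689.8 = 0.4202 hr

0.4202 hr


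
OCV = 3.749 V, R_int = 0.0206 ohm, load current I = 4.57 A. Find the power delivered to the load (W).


Step 1: V_terminal = OCV - I*R = 3.749 - 4.57 * 0.0206 = 3.6549 V
Step 2: P_out = V_terminal * I = 3.6549 * 4.57 = 16.70 W

16.70 W


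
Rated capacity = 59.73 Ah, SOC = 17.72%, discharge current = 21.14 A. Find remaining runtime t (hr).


Step 1: remaining = SOC/100 * C_total = 17.72/100 * 59.73 = 10.584 Ah
Step 2: t = remaining / I = 10.584 / 21.14 = 0.5007 hr

0.5007 hr


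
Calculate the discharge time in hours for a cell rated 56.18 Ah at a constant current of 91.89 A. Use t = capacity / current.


Runtime = 56.18 Ah / 91.89 A = 0.6114 hr

0.6114 hr


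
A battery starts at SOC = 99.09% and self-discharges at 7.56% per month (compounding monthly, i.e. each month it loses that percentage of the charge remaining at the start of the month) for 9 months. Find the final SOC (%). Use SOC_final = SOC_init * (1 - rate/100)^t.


Monthly retention factor = 1 - 7.56/100 = 0.9244
Over 9 months: factor^9 = 0.49288
SOC_final = 99.09 * 0.49288 = 48.84%

48.84%


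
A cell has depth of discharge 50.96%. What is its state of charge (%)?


SOC = 100 - DOD = 100 - 50.96 = 49.04%

49.04%


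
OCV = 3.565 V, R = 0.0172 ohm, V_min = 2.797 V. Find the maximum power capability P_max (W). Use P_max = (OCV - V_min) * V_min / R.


P_max = (OCV - V_min) * V_min / R = (3.565 - 2.797) * 2.797 / 0.0172 = 0.768 * 2.797 / 0.0172 = 124.9 W

124.9 W


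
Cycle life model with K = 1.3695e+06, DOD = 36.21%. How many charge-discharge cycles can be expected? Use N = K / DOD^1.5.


Step 1: DOD^1.5 = 36.21^1.5 = 217.89
Step 2: N = 1.3695e+06 / 217.89 = 6285 cycles

6285 cycles


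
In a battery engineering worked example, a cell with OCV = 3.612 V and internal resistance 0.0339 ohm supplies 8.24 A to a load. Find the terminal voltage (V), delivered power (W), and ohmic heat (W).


Step 1: V_terminal = OCV - I*R = 3.612 - 8.24 * 0.0339 = 3.3327 V
Step 2: P_out = V_terminal * I = 3.3327 * 8.24 = 27.46 W
Step 3: Q = I^2 * R = 8.24^2 * 0.0339 = 2.302 W

V=3.3327 V, P=27.46 W, Q=2.302 W


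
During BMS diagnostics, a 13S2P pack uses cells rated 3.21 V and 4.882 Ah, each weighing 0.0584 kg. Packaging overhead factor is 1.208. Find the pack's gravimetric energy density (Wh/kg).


Step 1: V_pack = 13 * 3.21 = 41.73 V
Step 2: C_pack = 2 * 4.882 = 9.764 Ah
Step 3: E_pack = V_pack * C_pack = 41.73 * 9.764 = 407.45 Wh
Step 4: m_pack = 13 * 2 * 0.0584 * 1.208 = 1.8342 kg
Step 5: ED = E_pack / m_pack = 407.45 / 1.8342 = 222.1 Wh/kg

222.1 Wh/kg


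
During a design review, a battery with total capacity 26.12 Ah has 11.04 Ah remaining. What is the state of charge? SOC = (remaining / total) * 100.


SOC = (remaining / total) * 100 = (11.04 / 26.12) * 100 = 42.27%

42.27%


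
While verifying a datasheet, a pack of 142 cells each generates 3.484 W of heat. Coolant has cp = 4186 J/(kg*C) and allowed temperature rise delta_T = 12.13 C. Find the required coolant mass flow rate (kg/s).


Q_total = 142 * 3.484 = 494.73 W
m_dot = Q_total / (cp * dT) = 494.73 / (4186 * 12.13) = 0.009743 kg/s

0.009743 kg/s


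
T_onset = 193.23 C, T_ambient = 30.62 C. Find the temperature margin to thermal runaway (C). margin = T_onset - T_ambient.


margin = T_onset - T_ambient = 193.23 - 30.62 = 162.61 C

162.61 C


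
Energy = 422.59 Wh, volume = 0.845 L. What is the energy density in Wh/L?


Volumetric ED = 422.59 Wh / 0.845 L = 500.1 Wh/L

500.1 Wh/L


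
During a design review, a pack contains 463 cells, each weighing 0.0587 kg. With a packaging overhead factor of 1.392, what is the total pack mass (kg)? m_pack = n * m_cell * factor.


Cell mass sum = 463 * 0.0587 = 27.178 kg
With overhead 1.392: m_pack = 27.178 * 1.392 = 37.83 kg

37.83 kg


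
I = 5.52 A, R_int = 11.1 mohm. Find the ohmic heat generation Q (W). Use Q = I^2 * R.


Convert: R = 11.1 mohm = 0.0111 ohm
Q = I^2 * R = 5.52^2 * 0.0111 = 0.3382 W

0.3382 W


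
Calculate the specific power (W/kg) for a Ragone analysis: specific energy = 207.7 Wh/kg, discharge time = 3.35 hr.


P_specific = E / t = 207.7 / 3.35 = 62.00 W/kg

62.00 W/kg


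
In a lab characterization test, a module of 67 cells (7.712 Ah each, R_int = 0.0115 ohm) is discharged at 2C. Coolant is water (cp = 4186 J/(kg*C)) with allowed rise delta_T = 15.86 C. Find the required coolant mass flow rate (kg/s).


Step 1: I = 2 * 7.712 = 15.424 A
Step 2: Q_cell = I^2 * R = 15.424^2 * 0.0115 = 2.7358 W
Step 3: Q_total = 67 * 2.7358 = 183.3 W
Step 4: m_dot = Q_total / (cp * dT) = 183.3 / (4186 * 15.86) = 0.002761 kg/s

0.002761 kg/s


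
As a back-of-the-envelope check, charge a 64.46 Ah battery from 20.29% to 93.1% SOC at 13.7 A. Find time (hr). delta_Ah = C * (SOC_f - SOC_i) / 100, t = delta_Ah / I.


Step 1: dSOC = 93.1% - 20.29% = 72.81%
Step 2: delta_Ah = 64.46 * 72.81 / 100 = 46.933 Ah
Step 3: t = 46.933 / 13.7 = 3.426 hr

3.426 hr


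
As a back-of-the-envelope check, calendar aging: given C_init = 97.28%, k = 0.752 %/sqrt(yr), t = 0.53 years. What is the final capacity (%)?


sqrt(t) = sqrt(0.53) = 0.72801
C_final = 97.28 - 0.752 * 0.72801 = 96.73%

96.73%


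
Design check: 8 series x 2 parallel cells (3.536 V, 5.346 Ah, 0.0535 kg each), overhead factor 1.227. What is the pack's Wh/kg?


Step 1: V_pack = 8 * 3.536 = 28.288 V
Step 2: C_pack = 2 * 5.346 = 10.692 Ah
Step 3: E_pack = V_pack * C_pack = 28.288 * 10.692 = 302.46 Wh
Step 4: m_pack = 8 * 2 * 0.0535 * 1.227 = 1.0503 kg
Step 5: ED = E_pack / m_pack = 302.46 / 1.0503 = 288.0 Wh/kg

288.0 Wh/kg


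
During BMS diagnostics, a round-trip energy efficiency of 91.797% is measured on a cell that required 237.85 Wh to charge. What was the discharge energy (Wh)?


E_dis = eta/100 * E_chg = 91.797/100 * 237.85 = 218.3 Wh

218.3 Wh


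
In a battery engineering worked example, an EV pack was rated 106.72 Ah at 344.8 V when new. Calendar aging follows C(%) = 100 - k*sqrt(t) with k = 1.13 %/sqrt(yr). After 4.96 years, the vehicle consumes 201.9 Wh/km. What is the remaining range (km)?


Step 1: capacity retention = 100 - 1.13 * sqrt(4.96) = 100 - 1.13 * 2.2271 = 97.483%
Step 2: C_now = 106.72 * 97.483/100 = 104.03 Ah
Step 3: E_pack = V * C_now = 344.8 * 104.03 = 35870 Wh
Step 4: range = E_pack / consumption = 35870 / 201.9 = 177.7 km

177.7 km


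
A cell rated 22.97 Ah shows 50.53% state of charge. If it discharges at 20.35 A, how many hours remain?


Step 1: remaining = SOC/100 * C_total = 50.53/100 * 22.97 = 11.607 Ah
Step 2: t = remaining / I = 11.607 / 20.35 = 0.5704 hr

0.5704 hr


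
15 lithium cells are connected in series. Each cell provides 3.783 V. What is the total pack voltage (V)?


With 15 cells in series at 3.783 V each, V_pack = 56.745 V

56.745 V


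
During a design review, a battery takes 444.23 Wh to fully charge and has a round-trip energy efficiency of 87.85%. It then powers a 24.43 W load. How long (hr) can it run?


Step 1: E_discharge = eta/100 * E_charge = 87.85/100 * 444.23 = 390.26 Wh
Step 2: t = E_discharge / P = 390.26 / 24.43 = 15.97 hr

15.97 hr


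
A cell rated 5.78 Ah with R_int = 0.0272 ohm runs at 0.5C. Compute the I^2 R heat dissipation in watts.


Step 1: I = C_rate * capacity = 0.5 * 5.78 = 2.89 A
Step 2: Q = I^2 * R = 2.89^2 * 0.0272 = 8.3521 * 0.0272 = 0.2272 W

0.2272 W


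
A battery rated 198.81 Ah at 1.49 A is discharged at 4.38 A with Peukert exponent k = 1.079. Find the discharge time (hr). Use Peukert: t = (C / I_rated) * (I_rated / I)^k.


t_rated = C / I_rated = 198.81 / 1.49 = 133.43 hr
(I_rated/I)^k = (0.34018)^1.079 = 0.3124
t = t_rated * (I_rated/I)^k = 133.43 * 0.3124 = 41.68 hr

41.68 hr


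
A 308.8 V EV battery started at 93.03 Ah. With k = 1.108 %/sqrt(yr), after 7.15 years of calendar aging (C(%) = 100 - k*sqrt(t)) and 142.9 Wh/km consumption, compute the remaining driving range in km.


Step 1: capacity retention = 100 - 1.108 * sqrt(7.15) = 100 - 1.108 * 2.6739 = 97.037%
Step 2: C_now = 93.03 * 97.037/100 = 90.274 Ah
Step 3: E_pack = V * C_now = 308.8 * 90.274 = 27877 Wh
Step 4: range = E_pack / consumption = 27877 / 142.9 = 195.1 km

195.1 km


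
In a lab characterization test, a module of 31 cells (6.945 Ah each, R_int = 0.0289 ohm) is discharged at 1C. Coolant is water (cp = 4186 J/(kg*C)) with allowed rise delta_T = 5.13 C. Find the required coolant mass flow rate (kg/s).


Step 1: I = 1 * 6.945 = 6.945 A
Step 2: Q_cell = I^2 * R = 6.945^2 * 0.0289 = 1.3939 W
Step 3: Q_total = 31 * 1.3939 = 43.211 W
Step 4: m_dot = Q_total / (cp * dT) = 43.211 / (4186 * 5.13) = 0.002012 kg/s

0.002012 kg/s


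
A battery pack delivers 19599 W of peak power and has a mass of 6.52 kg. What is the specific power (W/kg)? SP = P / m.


SP = P / m = 19599 / 6.52 = 3006 W/kg

3006 W/kg


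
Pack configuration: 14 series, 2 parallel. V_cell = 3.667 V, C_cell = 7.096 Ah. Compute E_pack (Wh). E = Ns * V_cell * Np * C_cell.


E = Ns * Vcell * Np * Ccell = 14 * 3.667 * 2 * 7.096 = 728.6 Wh

728.6 Wh


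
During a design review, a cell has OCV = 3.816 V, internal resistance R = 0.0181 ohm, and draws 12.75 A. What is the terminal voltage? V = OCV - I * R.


V = OCV - I*R = 3.816 - 12.75 * 0.0181 = 3.585 V

3.585 V


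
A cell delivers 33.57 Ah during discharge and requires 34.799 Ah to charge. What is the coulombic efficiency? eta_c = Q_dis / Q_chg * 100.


Coulombic efficiency = 33.57/34.799 * 100% = 96.47%

96.47%


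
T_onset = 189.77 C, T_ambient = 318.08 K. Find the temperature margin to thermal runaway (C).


Convert: T_ambient = 318.08 K = 44.93 C
margin = 189.77 - 44.93 = 144.84 C

144.84 C


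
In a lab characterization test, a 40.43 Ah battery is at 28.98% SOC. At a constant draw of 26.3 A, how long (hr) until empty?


Step 1: remaining = SOC/100 * C_total = 28.98/100 * 40.43 = 11.717 Ah
Step 2: t = remaining / I = 11.717 / 26.3 = 0.4455 hr

0.4455 hr


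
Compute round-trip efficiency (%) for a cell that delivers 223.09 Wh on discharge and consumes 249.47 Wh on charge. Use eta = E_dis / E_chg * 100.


eta_e = E_dis / E_chg * 100 = 223.09 / 249.47 * 100 = 89.43%

89.43%


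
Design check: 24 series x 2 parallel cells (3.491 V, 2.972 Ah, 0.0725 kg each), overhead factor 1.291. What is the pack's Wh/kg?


Step 1: V_pack = 24 * 3.491 = 83.784 V
Step 2: C_pack = 2 * 2.972 = 5.944 Ah
Step 3: E_pack = V_pack * C_pack = 83.784 * 5.944 = 498.01 Wh
Step 4: m_pack = 24 * 2 * 0.0725 * 1.291 = 4.4927 kg
Step 5: ED = E_pack / m_pack = 498.01 / 4.4927 = 110.8 Wh/kg

110.8 Wh/kg


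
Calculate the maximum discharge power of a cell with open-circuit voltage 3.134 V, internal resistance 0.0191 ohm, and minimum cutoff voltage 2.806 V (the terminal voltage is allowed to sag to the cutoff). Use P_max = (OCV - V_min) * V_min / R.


P_max = (OCV - V_min) * V_min / R = (3.134 - 2.806) * 2.806 / 0.0191 = 0.328 * 2.806 / 0.0191 = 48.19 W

48.19 W


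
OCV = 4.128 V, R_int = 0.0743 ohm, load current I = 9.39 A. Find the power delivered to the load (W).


Step 1: V_terminal = OCV - I*R = 4.128 - 9.39 * 0.0743 = 3.4303 V
Step 2: P_out = V_terminal * I = 3.4303 * 9.39 = 32.21 W

32.21 W


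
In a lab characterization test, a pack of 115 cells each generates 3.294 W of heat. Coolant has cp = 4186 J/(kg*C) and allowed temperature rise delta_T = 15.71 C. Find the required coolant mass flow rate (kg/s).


Q_total = 115 * 3.294 = 378.81 W
m_dot = Q_total / (cp * dT) = 378.81 / (4186 * 15.71) = 0.005760 kg/s

0.005760 kg/s


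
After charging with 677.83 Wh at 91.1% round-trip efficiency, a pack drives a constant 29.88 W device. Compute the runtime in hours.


Step 1: E_discharge = eta/100 * E_charge = 91.1/100 * 677.83 = 617.5 Wh
Step 2: t = E_discharge / P = 617.5 / 29.88 = 20.67 hr

20.67 hr


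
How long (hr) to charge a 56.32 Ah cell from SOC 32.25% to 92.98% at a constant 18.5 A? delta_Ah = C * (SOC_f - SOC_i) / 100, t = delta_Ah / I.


delta_Ah = 56.32 * (92.98 - 32.25) / 100 = 34.203 Ah
t = delta_Ah / I = 34.203 / 18.5 = 1.849 hr

1.849 hr


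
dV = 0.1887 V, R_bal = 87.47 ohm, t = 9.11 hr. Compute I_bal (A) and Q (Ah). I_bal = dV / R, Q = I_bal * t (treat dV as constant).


I_bal = dV / R = 0.1887 / 87.47 = 0.0021573 A
Q = I_bal * t = 0.0021573 * 9.11 = 0.01965 Ah

I=0.0021573 A, Q=0.01965 Ah


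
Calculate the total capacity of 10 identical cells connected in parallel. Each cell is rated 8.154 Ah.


Parallel capacities add: 10 * 8.154 Ah = 81.54 Ah

81.54 Ah


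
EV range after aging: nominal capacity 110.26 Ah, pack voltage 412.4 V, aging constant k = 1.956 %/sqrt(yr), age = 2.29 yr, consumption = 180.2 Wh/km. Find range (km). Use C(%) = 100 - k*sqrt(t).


Step 1: capacity retention = 100 - 1.956 * sqrt(2.29) = 100 - 1.956 * 1.5133 = 97.04%
Step 2: C_now = 110.26 * 97.04/100 = 107 Ah
Step 3: E_pack = V * C_now = 412.4 * 107 = 44127 Wh
Step 4: range = E_pack / consumption = 44127 / 180.2 = 244.9 km

244.9 km


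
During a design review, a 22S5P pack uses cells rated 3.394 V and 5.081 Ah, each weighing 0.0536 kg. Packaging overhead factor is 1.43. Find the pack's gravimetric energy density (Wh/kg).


Step 1: V_pack = 22 * 3.394 = 74.668 V
Step 2: C_pack = 5 * 5.081 = 25.405 Ah
Step 3: E_pack = V_pack * C_pack = 74.668 * 25.405 = 1896.9 Wh
Step 4: m_pack = 22 * 5 * 0.0536 * 1.43 = 8.4313 kg
Step 5: ED = E_pack / m_pack = 1896.9 / 8.4313 = 225.0 Wh/kg

225.0 Wh/kg


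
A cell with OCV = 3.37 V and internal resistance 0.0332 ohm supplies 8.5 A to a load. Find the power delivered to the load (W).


Step 1: V_terminal = OCV - I*R = 3.37 - 8.5 * 0.0332 = 3.0878 V
Step 2: P_out = V_terminal * I = 3.0878 * 8.5 = 26.25 W

26.25 W


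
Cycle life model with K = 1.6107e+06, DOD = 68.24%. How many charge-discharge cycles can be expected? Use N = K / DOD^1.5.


Step 1: DOD^1.5 = 68.24^1.5 = 563.71
Step 2: N = 1.6107e+06 / 563.71 = 2857 cycles

2857 cycles


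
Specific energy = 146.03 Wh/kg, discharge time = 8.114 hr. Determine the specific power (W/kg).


Specific power = 146.03 Wh/kg / 8.114 hr = 18.00 W/kg

18.00 W/kg


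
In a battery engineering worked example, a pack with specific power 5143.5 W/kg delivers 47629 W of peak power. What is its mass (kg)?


m = P / SP = 47629 / 5143.5 = 9.260 kg

9.260 kg


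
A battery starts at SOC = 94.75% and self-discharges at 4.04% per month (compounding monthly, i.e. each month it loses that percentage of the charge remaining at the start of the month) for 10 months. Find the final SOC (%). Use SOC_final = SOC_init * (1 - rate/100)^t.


decay = (1 - 4.04/100)^10 = 0.66207
SOC_final = 94.75 * 0.66207 = 62.73%

62.73%


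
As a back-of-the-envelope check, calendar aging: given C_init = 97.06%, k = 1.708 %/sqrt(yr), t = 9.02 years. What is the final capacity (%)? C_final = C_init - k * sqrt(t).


Step 1: sqrt(9.02 yr) = 3.0033
Step 2: drop = 1.708 * 3.0033 = 5.1296
Step 3: C_final = 97.06 - 5.1296 = 91.93%

91.93%


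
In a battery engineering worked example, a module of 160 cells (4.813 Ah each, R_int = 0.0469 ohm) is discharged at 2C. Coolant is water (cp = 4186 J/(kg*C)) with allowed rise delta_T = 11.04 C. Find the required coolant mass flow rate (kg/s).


Step 1: I = 2 * 4.813 = 9.626 A
Step 2: Q_cell = I^2 * R = 9.626^2 * 0.0469 = 4.3457 W
Step 3: Q_total = 160 * 4.3457 = 695.31 W
Step 4: m_dot = Q_total / (cp * dT) = 695.31 / (4186 * 11.04) = 0.01505 kg/s

0.01505 kg/s


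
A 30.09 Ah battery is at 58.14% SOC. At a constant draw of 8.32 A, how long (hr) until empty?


Step 1: remaining = SOC/100 * C_total = 58.14/100 * 30.09 = 17.494 Ah
Step 2: t = remaining / I = 17.494 / 8.32 = 2.103 hr

2.103 hr


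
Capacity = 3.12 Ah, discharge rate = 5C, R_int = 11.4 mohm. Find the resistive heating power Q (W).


Convert: R = 11.4 mohm = 0.0114 ohm
Step 1: I = C_rate * capacity = 5 * 3.12 = 15.6 A
Step 2: Q = I^2 * R = 15.6^2 * 0.0114 = 243.36 * 0.0114 = 2.774 W

2.774 W


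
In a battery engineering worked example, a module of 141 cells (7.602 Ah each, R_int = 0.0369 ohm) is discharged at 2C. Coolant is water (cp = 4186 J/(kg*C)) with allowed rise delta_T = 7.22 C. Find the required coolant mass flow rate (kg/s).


Step 1: I = 2 * 7.602 = 15.204 A
Step 2: Q_cell = I^2 * R = 15.204^2 * 0.0369 = 8.5299 W
Step 3: Q_total = 141 * 8.5299 = 1202.7 W
Step 4: m_dot = Q_total / (cp * dT) = 1202.7 / (4186 * 7.22) = 0.03979 kg/s

0.03979 kg/s


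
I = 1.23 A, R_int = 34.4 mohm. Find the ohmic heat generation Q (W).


Convert: R = 34.4 mohm = 0.0344 ohm
I^2 = 1.5129
Q = 1.5129 * 0.0344 = 0.05204 W

0.05204 W


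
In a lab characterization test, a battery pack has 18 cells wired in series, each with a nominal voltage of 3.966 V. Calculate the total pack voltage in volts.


Series voltages add: 18 * 3.966 V = 71.388 V

71.388 V


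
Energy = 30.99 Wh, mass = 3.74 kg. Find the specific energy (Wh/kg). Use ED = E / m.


Specific energy = 30.99 Wh / 3.74 kg = 8.286 Wh/kg

8.286 Wh/kg


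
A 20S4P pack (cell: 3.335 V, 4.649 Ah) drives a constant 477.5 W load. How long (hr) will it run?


Step 1: E_pack = Ns * V_cell * Np * C_cell = 20 * 3.335 * 4 * 4.649 = 1240.4 Wh
Step 2: t = E_pack / P = 1240.4 / 477.5 = 2.598 hr

2.598 hr


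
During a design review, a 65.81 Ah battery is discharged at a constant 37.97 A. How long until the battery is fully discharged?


t = capacity / current = 65.81 / 37.97 = 1.733 hr

1.733 hr


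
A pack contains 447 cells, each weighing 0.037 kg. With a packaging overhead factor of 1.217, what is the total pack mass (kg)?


m_pack = n * m_cell * overhead = 447 * 0.037 * 1.217 = 20.13 kg

20.13 kg


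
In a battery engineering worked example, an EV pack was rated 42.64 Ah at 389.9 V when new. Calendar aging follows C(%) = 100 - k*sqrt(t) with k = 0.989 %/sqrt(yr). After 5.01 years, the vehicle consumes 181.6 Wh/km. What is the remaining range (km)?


Step 1: capacity retention = 100 - 0.989 * sqrt(5.01) = 100 - 0.989 * 2.2383 = 97.786%
Step 2: C_now = 42.64 * 97.786/100 = 41.696 Ah
Step 3: E_pack = V * C_now = 389.9 * 41.696 = 16257 Wh
Step 4: range = E_pack / consumption = 16257 / 181.6 = 89.52 km

89.52 km


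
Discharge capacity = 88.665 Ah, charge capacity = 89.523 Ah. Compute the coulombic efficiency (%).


eta_c = Q_dis / Q_chg * 100 = 88.665 / 89.523 * 100 = 99.04%

99.04%


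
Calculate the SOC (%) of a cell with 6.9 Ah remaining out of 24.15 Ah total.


SOC = (remaining / total) * 100 = (6.9 / 24.15) * 100 = 28.57%

28.57%


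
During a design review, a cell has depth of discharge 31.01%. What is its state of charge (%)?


SOC = 100 - DOD = 100 - 31.01 = 68.99%

68.99%


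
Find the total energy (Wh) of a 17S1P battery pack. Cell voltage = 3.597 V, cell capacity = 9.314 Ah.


E = Ns * Vcell * Np * Ccell = 17 * 3.597 * 1 * 9.314 = 569.5 Wh

569.5 Wh


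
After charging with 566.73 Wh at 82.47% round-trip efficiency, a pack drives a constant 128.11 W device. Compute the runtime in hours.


Step 1: E_discharge = eta/100 * E_charge = 82.47/100 * 566.73 = 467.38 Wh
Step 2: t = E_discharge / P = 467.38 / 128.11 = 3.648 hr

3.648 hr


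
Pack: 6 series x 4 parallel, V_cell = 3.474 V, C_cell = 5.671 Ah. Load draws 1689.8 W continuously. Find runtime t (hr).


Step 1: E_pack = Ns * V_cell * Np * C_cell = 6 * 3.474 * 4 * 5.671 = 472.83 Wh
Step 2: t = E_pack / P = 472.83 / 1689.8 = 0.2798 hr

0.2798 hr


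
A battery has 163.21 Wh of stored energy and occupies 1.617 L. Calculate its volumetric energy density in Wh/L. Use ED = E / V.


Volumetric ED = 163.21 Wh / 1.617 L = 100.9 Wh/L

100.9 Wh/L


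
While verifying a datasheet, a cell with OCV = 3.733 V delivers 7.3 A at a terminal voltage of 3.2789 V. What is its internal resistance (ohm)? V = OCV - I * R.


R = (OCV - V) / I = (3.733 - 3.2789) / 7.3 = 0.06221 ohm

0.06221 ohm


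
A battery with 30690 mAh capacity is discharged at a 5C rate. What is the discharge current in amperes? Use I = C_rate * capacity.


Convert: capacity = 30690 mAh = 30.69 Ah
At 5C: I = 5 * 30.69 Ah = 153.45 A

153.45 A


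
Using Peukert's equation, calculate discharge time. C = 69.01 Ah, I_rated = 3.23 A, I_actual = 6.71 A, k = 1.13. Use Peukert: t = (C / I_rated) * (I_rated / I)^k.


t_rated = C / I_rated = 69.01 / 3.23 = 21.365 hr
(I_rated/I)^k = (0.48137)^1.13 = 0.43772
t = t_rated * (I_rated/I)^k = 21.365 * 0.43772 = 9.352 hr

9.352 hr


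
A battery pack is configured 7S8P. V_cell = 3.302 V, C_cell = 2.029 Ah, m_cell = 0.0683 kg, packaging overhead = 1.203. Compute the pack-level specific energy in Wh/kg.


Step 1: V_pack = 7 * 3.302 = 23.114 V
Step 2: C_pack = 8 * 2.029 = 16.232 Ah
Step 3: E_pack = V_pack * C_pack = 23.114 * 16.232 = 375.19 Wh
Step 4: m_pack = 7 * 8 * 0.0683 * 1.203 = 4.6012 kg
Step 5: ED = E_pack / m_pack = 375.19 / 4.6012 = 81.54 Wh/kg

81.54 Wh/kg


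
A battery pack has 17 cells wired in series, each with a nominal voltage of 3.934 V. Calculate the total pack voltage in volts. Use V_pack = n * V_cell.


V_pack = n * V_cell = 17 * 3.934 = 66.878 V

66.878 V


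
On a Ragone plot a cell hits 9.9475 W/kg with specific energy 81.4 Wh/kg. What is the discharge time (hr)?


t = E / P = 81.4 / 9.9475 = 8.183 hr

8.183 hr


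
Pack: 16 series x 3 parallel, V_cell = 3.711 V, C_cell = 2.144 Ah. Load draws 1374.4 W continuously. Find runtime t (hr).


Step 1: E_pack = Ns * V_cell * Np * C_cell = 16 * 3.711 * 3 * 2.144 = 381.91 Wh
Step 2: t = E_pack / P = 381.91 / 1374.4 = 0.2779 hr

0.2779 hr


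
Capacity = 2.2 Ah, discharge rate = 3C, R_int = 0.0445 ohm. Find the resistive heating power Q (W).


Step 1: I = C_rate * capacity = 3 * 2.2 = 6.6 A
Step 2: Q = I^2 * R = 6.6^2 * 0.0445 = 43.56 * 0.0445 = 1.938 W

1.938 W


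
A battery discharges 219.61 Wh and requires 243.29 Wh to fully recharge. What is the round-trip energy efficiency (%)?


eta_e = E_dis / E_chg * 100 = 219.61 / 243.29 * 100 = 90.27%

90.27%


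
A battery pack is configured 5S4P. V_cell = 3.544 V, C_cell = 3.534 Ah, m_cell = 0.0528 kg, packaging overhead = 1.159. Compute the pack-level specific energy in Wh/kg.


Step 1: V_pack = 5 * 3.544 = 17.72 V
Step 2: C_pack = 4 * 3.534 = 14.136 Ah
Step 3: E_pack = V_pack * C_pack = 17.72 * 14.136 = 250.49 Wh
Step 4: m_pack = 5 * 4 * 0.0528 * 1.159 = 1.2239 kg
Step 5: ED = E_pack / m_pack = 250.49 / 1.2239 = 204.7 Wh/kg

204.7 Wh/kg


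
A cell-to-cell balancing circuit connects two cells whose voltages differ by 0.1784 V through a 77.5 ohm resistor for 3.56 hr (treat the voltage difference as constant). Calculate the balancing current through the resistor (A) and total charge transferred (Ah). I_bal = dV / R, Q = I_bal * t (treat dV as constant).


I_bal = dV / R = 0.1784 / 77.5 = 0.0023019 A
Q = I_bal * t = 0.0023019 * 3.56 = 0.008195 Ah

I=0.0023019 A, Q=0.008195 Ah


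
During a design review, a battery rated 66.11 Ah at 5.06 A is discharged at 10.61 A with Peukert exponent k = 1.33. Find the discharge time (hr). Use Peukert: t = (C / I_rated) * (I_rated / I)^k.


Step 1: t_rated = C / I_rated = 66.11 / 5.06 = 13.065 hr
Step 2: ratio = 5.06 / 10.61 = 0.47691
Step 3: ratio^k = 0.47691^1.33 = 0.37353
Step 4: t = t_rated * ratio^k = 13.065 * 0.37353 = 4.880 hr

4.880 hr


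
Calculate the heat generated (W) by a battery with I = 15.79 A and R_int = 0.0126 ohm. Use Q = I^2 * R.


I^2 = 249.32
Q = 249.32 * 0.0126 = 3.141 W

3.141 W


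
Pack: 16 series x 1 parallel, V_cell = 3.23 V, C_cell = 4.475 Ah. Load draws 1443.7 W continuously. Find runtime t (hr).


Step 1: E_pack = Ns * V_cell * Np * C_cell = 16 * 3.23 * 1 * 4.475 = 231.27 Wh
Step 2: t = E_pack / P = 231.27 / 1443.7 = 0.1602 hr

0.1602 hr


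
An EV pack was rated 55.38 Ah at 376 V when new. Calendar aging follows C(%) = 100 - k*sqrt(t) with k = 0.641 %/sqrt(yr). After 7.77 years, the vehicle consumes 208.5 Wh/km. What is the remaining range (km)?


Step 1: capacity retention = 100 - 0.641 * sqrt(7.77) = 100 - 0.641 * 2.7875 = 98.213%
Step 2: C_now = 55.38 * 98.213/100 = 54.39 Ah
Step 3: E_pack = V * C_now = 376 * 54.39 = 20451 Wh
Step 4: range = E_pack / consumption = 20451 / 208.5 = 98.09 km

98.09 km


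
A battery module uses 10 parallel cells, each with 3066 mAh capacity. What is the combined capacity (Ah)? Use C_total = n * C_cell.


Convert: C_cell = 3066 mAh = 3.066 Ah
C_total = 10 * 3.066 = 30.66 Ah

30.66 Ah


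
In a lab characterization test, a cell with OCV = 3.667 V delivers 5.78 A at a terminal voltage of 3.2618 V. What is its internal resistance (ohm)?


R = (OCV - V) / I = (3.667 - 3.2618) / 5.78 = 0.07010 ohm

0.07010 ohm


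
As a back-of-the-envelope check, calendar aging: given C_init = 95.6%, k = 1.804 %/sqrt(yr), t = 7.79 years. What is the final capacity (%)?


Step 1: sqrt(7.79 yr) = 2.7911
Step 2: drop = 1.804 * 2.7911 = 5.0351
Step 3: C_final = 95.6 - 5.0351 = 90.56%

90.56%


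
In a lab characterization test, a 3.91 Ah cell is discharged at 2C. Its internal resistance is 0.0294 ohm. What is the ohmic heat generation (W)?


Step 1: I = C_rate * capacity = 2 * 3.91 = 7.82 A
Step 2: Q = I^2 * R = 7.82^2 * 0.0294 = 61.152 * 0.0294 = 1.798 W

1.798 W


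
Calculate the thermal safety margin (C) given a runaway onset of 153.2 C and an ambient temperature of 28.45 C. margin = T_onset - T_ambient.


Safety margin = 153.2 C - 28.45 C = 124.75 C

124.75 C


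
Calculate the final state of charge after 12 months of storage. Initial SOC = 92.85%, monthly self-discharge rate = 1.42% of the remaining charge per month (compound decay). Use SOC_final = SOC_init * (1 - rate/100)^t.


Monthly retention factor = 1 - 1.42/100 = 0.9858
Over 12 months: factor^12 = 0.8423
SOC_final = 92.85 * 0.8423 = 78.21%

78.21%
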